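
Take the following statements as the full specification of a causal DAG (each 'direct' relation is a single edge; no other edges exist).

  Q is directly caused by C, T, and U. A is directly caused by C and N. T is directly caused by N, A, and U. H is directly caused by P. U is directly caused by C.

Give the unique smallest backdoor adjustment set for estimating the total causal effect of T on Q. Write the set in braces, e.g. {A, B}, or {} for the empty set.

{C, U}

Variables eligible for adjustment (non-descendants of T, excluding T and Q): {A, C, H, N, P, U}.
Backdoor paths from T to Q:
  P1: T <- N -> A <- C -> U -> Q
  P2: T <- N -> A <- C -> Q
  P3: T <- A <- C -> U -> Q
  P4: T <- A <- C -> Q
  P5: T <- U <- C -> Q
  P6: T <- U -> Q
The empty set is not sufficient: P3 (T <- A <- C -> U -> Q) has no collider blocking it and no conditioned non-collider, so it is open.
Try {C, U}:
  P1: blocked at collider A (neither it nor any descendant is in the conditioning set).
  P2: blocked at collider A (neither it nor any descendant is in the conditioning set).
  P3: blocked at fork node C ∈ conditioning set.
  P4: blocked at fork node C ∈ conditioning set.
  P5: blocked at chain node U ∈ conditioning set.
  P6: blocked at fork node U ∈ conditioning set.
{C, U} contains no descendant of T and blocks every backdoor path.
Every element of {C, U} is needed (dropping C leaves P4 open; dropping U leaves P6 open), so no proper subset is valid.
Among all size-2 subsets of the eligible variables, only {C, U} blocks every backdoor path, so it is the unique smallest valid adjustment set.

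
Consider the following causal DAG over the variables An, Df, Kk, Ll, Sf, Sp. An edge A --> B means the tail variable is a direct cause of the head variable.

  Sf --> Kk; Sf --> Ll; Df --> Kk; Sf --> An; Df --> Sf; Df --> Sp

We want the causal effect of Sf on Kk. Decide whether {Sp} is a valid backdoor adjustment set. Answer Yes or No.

No

Backdoor paths from Sf to Kk (paths whose first edge points into Sf):
  P1: Sf <- Df -> Kk
Condition 1 (no descendant of Sf in the set): holds — descendants of Sf are {An, Kk, Ll}; none are in {Sp}.
Condition 2 (every backdoor path blocked by {Sp}):
  P1: open — no interior node is in the conditioning set.
{Sp} does not satisfy the backdoor criterion.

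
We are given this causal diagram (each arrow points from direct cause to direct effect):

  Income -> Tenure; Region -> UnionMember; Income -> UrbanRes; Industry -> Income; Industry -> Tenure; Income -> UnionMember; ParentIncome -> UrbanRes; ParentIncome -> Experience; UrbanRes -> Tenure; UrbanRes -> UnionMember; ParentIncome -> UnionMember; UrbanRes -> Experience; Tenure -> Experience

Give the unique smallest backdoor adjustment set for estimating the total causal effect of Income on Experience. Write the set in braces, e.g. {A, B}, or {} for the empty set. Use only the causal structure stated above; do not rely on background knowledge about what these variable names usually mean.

{Industry}

Variables eligible for adjustment (non-descendants of Income, excluding Income and Experience): {Industry, ParentIncome, Region}.
Backdoor paths from Income to Experience:
  P1: Income <- Industry -> Tenure <- UrbanRes <- ParentIncome -> Experience
  P2: Income <- Industry -> Tenure <- UrbanRes -> UnionMember <- ParentIncome -> Experience
  P3: Income <- Industry -> Tenure <- UrbanRes -> Experience
  P4: Income <- Industry -> Tenure -> Experience
The empty set is not sufficient: P4 (Income <- Industry -> Tenure -> Experience) has no collider blocking it and no conditioned non-collider, so it is open.
Try {Industry}:
  P1: blocked at fork node Industry ∈ conditioning set.
  P2: blocked at fork node Industry ∈ conditioning set.
  P3: blocked at fork node Industry ∈ conditioning set.
  P4: blocked at fork node Industry ∈ conditioning set.
{Industry} contains no descendant of Income and blocks every backdoor path.
No other singleton works — e.g. {Region} leaves P4 open — so {Industry} is the unique smallest valid adjustment set.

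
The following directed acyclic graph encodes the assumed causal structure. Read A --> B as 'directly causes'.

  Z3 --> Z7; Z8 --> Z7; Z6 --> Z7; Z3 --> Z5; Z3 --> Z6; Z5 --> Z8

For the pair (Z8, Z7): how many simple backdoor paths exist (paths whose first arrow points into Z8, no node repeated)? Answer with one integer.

A backdoor path from Z8 to Z7 is any simple undirected path whose first edge points into Z8 (i.e. leaves Z8 via a parent).
Parents of Z8: {Z5}.
Enumerating:
  P1: Z8 <- Z5 <- Z3 -> Z6 -> Z7
  P2: Z8 <- Z5 <- Z3 -> Z7
That exhausts the simple backdoor paths. Count: 2.

2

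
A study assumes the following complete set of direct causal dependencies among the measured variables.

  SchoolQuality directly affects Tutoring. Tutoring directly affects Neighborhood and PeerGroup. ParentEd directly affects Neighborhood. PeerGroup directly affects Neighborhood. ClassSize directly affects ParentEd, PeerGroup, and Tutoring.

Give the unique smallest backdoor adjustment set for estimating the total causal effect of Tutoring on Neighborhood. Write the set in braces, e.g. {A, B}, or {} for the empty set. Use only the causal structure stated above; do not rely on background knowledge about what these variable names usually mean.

Variables eligible for adjustment (non-descendants of Tutoring, excluding Tutoring and Neighborhood): {ClassSize, ParentEd, SchoolQuality}.
Backdoor paths from Tutoring to Neighborhood:
  P1: Tutoring <- ClassSize -> PeerGroup -> Neighborhood
  P2: Tutoring <- ClassSize -> ParentEd -> Neighborhood
The empty set is not sufficient: P1 (Tutoring <- ClassSize -> PeerGroup -> Neighborhood) has no collider blocking it and no conditioned non-collider, so it is open.
Try {ClassSize}:
  P1: blocked at fork node ClassSize ∈ conditioning set.
  P2: blocked at fork node ClassSize ∈ conditioning set.
{ClassSize} contains no descendant of Tutoring and blocks every backdoor path.
No other singleton works — e.g. {SchoolQuality} leaves P1 open — so {ClassSize} is the unique smallest valid adjustment set.

{ClassSize}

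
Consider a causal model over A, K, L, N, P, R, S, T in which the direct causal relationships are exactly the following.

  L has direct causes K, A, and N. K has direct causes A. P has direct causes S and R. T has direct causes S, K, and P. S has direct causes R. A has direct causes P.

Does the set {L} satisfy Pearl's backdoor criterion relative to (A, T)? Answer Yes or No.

No

Backdoor paths from A to T (paths whose first edge points into A):
  P1: A <- P <- R -> S -> T
  P2: A <- P <- S -> T
  P3: A <- P -> T
Condition 1 (no descendant of A in the set): FAILS — L is a descendant of A.
Condition 2 (every backdoor path blocked by {L}):
  P1: open — no interior node is in the conditioning set.
  P2: open — no interior node is in the conditioning set.
  P3: open — no interior node is in the conditioning set.
{L} does not satisfy the backdoor criterion.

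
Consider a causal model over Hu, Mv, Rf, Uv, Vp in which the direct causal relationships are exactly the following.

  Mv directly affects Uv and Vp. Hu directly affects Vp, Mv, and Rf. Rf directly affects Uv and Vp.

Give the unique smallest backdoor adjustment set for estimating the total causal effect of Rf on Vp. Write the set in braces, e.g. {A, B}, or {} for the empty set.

{Hu}

Variables eligible for adjustment (non-descendants of Rf, excluding Rf and Vp): {Hu, Mv}.
Backdoor paths from Rf to Vp:
  P1: Rf <- Hu -> Mv -> Vp
  P2: Rf <- Hu -> Vp
The empty set is not sufficient: P1 (Rf <- Hu -> Mv -> Vp) has no collider blocking it and no conditioned non-collider, so it is open.
Try {Hu}:
  P1: blocked at fork node Hu ∈ conditioning set.
  P2: blocked at fork node Hu ∈ conditioning set.
{Hu} contains no descendant of Rf and blocks every backdoor path.
No other singleton works — e.g. {Mv} leaves P2 open — so {Hu} is the unique smallest valid adjustment set.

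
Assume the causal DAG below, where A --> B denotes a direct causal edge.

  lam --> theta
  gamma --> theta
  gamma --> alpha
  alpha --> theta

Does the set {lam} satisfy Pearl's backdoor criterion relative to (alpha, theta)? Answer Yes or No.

No

Backdoor paths from alpha to theta (paths whose first edge points into alpha):
  P1: alpha <- gamma -> theta
Condition 1 (no descendant of alpha in the set): holds — descendants of alpha are {theta}; none are in {lam}.
Condition 2 (every backdoor path blocked by {lam}):
  P1: open — no interior node is in the conditioning set.
{lam} does not satisfy the backdoor criterion.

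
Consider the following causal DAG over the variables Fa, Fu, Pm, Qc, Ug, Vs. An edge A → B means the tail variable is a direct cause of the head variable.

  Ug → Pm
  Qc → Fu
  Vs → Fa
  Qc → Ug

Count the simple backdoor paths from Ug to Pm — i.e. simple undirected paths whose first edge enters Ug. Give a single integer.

0

A backdoor path from Ug to Pm is any simple undirected path whose first edge points into Ug (i.e. leaves Ug via a parent).
Parents of Ug: {Qc}.
No simple path from any parent of Ug reaches Pm without revisiting Ug, so there are no backdoor paths.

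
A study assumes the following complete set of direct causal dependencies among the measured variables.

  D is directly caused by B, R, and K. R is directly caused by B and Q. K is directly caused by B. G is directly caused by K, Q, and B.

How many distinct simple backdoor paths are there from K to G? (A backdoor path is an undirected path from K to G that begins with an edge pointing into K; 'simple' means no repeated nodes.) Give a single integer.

A backdoor path from K to G is any simple undirected path whose first edge points into K (i.e. leaves K via a parent).
Parents of K: {B}.
Enumerating:
  P1: K <- B -> R <- Q -> G
  P2: K <- B -> G
  P3: K <- B -> D <- R <- Q -> G
That exhausts the simple backdoor paths. Count: 3.

3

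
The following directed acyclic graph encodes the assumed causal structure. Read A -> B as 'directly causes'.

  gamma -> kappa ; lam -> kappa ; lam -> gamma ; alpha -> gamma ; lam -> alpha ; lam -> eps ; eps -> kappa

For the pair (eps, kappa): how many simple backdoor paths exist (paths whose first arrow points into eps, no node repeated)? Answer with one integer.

3

A backdoor path from eps to kappa is any simple undirected path whose first edge points into eps (i.e. leaves eps via a parent).
Parents of eps: {lam}.
Enumerating:
  P1: eps <- lam -> alpha -> gamma -> kappa
  P2: eps <- lam -> gamma -> kappa
  P3: eps <- lam -> kappa
That exhausts the simple backdoor paths. Count: 3.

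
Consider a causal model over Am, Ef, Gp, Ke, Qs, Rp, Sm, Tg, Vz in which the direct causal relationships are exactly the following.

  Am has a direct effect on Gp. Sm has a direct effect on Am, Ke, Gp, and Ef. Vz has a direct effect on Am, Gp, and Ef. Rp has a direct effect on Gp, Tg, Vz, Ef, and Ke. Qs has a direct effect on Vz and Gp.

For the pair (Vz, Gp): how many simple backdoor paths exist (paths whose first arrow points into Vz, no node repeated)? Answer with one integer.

A backdoor path from Vz to Gp is any simple undirected path whose first edge points into Vz (i.e. leaves Vz via a parent).
Parents of Vz: {Qs, Rp}.
Enumerating:
  P1: Vz <- Rp -> Ke <- Sm -> Am -> Gp
  P2: Vz <- Rp -> Ke <- Sm -> Gp
  P3: Vz <- Rp -> Ef <- Sm -> Am -> Gp
  P4: Vz <- Rp -> Ef <- Sm -> Gp
  P5: Vz <- Rp -> Gp
  P6: Vz <- Qs -> Gp
That exhausts the simple backdoor paths. Count: 6.

6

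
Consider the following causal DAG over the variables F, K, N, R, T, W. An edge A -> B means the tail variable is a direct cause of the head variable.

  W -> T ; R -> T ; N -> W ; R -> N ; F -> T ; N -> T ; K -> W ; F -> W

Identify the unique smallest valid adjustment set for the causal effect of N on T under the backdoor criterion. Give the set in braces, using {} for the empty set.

Variables eligible for adjustment (non-descendants of N, excluding N and T): {F, K, R}.
Backdoor paths from N to T:
  P1: N <- R -> T
The empty set is not sufficient: P1 (N <- R -> T) has no collider blocking it and no conditioned non-collider, so it is open.
Try {R}:
  P1: blocked at fork node R ∈ conditioning set.
{R} contains no descendant of N and blocks every backdoor path.
No other singleton works — e.g. {K} leaves P1 open — so {R} is the unique smallest valid adjustment set.

{R}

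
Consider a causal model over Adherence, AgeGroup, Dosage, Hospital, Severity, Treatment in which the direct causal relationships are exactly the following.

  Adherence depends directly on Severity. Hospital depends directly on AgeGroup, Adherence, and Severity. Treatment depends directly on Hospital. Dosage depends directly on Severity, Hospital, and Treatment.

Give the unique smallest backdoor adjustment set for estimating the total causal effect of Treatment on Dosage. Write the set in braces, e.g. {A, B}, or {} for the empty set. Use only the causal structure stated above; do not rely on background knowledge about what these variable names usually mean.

Variables eligible for adjustment (non-descendants of Treatment, excluding Treatment and Dosage): {Adherence, AgeGroup, Hospital, Severity}.
Backdoor paths from Treatment to Dosage:
  P1: Treatment <- Hospital <- Severity -> Dosage
  P2: Treatment <- Hospital <- Adherence <- Severity -> Dosage
  P3: Treatment <- Hospital -> Dosage
The empty set is not sufficient: P1 (Treatment <- Hospital <- Severity -> Dosage) has no collider blocking it and no conditioned non-collider, so it is open.
Try {Hospital}:
  P1: blocked at chain node Hospital ∈ conditioning set.
  P2: blocked at chain node Hospital ∈ conditioning set.
  P3: blocked at fork node Hospital ∈ conditioning set.
{Hospital} contains no descendant of Treatment and blocks every backdoor path.
No other singleton works — e.g. {Severity} leaves P3 open — so {Hospital} is the unique smallest valid adjustment set.

{Hospital}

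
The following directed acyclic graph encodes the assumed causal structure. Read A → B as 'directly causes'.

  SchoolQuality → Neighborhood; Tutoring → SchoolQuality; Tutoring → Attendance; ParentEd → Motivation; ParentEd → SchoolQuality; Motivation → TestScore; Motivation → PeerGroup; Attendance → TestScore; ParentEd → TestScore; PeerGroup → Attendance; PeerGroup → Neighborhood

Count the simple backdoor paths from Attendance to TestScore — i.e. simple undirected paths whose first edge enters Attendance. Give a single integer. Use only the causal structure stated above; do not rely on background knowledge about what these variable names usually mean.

A backdoor path from Attendance to TestScore is any simple undirected path whose first edge points into Attendance (i.e. leaves Attendance via a parent).
Parents of Attendance: {PeerGroup, Tutoring}.
Enumerating:
  P1: Attendance <- Tutoring -> SchoolQuality <- ParentEd -> Motivation -> TestScore
  P2: Attendance <- Tutoring -> SchoolQuality <- ParentEd -> TestScore
  P3: Attendance <- Tutoring -> SchoolQuality -> Neighborhood <- PeerGroup <- Motivation <- ParentEd -> TestScore
  P4: Attendance <- Tutoring -> SchoolQuality -> Neighborhood <- PeerGroup <- Motivation -> TestScore
  P5: Attendance <- PeerGroup <- Motivation <- ParentEd -> TestScore
  P6: Attendance <- PeerGroup <- Motivation -> TestScore
  P7: Attendance <- PeerGroup -> Neighborhood <- SchoolQuality <- ParentEd -> Motivation -> TestScore
  P8: Attendance <- PeerGroup -> Neighborhood <- SchoolQuality <- ParentEd -> TestScore
That exhausts the simple backdoor paths. Count: 8.

8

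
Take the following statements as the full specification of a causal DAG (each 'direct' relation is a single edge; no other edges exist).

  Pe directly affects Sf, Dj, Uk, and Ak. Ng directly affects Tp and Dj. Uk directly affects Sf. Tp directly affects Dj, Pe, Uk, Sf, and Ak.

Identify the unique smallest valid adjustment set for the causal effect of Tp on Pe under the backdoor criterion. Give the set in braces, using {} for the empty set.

{}

Variables eligible for adjustment (non-descendants of Tp, excluding Tp and Pe): {Ng}.
Backdoor paths from Tp to Pe:
  P1: Tp <- Ng -> Dj <- Pe
Each backdoor path contains an unconditioned collider, so every path is already blocked with the empty conditioning set:
  P1: blocked at collider Dj (neither it nor any descendant is in the conditioning set).
The empty set is therefore the unique smallest valid set.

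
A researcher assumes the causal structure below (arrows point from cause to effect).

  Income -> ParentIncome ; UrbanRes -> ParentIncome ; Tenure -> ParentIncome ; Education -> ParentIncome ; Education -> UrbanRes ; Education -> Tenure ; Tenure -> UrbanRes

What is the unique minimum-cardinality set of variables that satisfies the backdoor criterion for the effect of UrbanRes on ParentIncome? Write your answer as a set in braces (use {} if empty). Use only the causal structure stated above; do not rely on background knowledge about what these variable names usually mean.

Variables eligible for adjustment (non-descendants of UrbanRes, excluding UrbanRes and ParentIncome): {Education, Income, Tenure}.
Backdoor paths from UrbanRes to ParentIncome:
  P1: UrbanRes <- Education -> Tenure -> ParentIncome
  P2: UrbanRes <- Education -> ParentIncome
  P3: UrbanRes <- Tenure <- Education -> ParentIncome
  P4: UrbanRes <- Tenure -> ParentIncome
The empty set is not sufficient: P1 (UrbanRes <- Education -> Tenure -> ParentIncome) has no collider blocking it and no conditioned non-collider, so it is open.
Try {Education, Tenure}:
  P1: blocked at fork node Education ∈ conditioning set.
  P2: blocked at fork node Education ∈ conditioning set.
  P3: blocked at chain node Tenure ∈ conditioning set.
  P4: blocked at fork node Tenure ∈ conditioning set.
{Education, Tenure} contains no descendant of UrbanRes and blocks every backdoor path.
Every element of {Education, Tenure} is needed (dropping Education leaves P2 open; dropping Tenure leaves P4 open), so no proper subset is valid.
Among all size-2 subsets of the eligible variables, only {Education, Tenure} blocks every backdoor path, so it is the unique smallest valid adjustment set.

{Education, Tenure}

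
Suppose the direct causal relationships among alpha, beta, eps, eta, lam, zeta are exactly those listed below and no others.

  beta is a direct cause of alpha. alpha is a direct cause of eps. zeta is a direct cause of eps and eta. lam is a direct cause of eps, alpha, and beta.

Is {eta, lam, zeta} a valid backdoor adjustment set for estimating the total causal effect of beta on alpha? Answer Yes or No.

Yes

Backdoor paths from beta to alpha (paths whose first edge points into beta):
  P1: beta <- lam -> alpha
  P2: beta <- lam -> eps <- alpha
Condition 1 (no descendant of beta in the set): holds — descendants of beta are {alpha, eps}; none are in {eta, lam, zeta}.
Condition 2 (every backdoor path blocked by {eta, lam, zeta}):
  P1: blocked at fork node lam ∈ conditioning set.
  P2: blocked at fork node lam ∈ conditioning set.
{eta, lam, zeta} satisfies the backdoor criterion.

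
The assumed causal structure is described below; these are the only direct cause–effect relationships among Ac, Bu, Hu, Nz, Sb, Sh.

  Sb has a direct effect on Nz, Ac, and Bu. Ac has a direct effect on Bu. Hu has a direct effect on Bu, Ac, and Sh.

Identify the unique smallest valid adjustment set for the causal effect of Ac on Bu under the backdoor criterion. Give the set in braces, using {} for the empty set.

Variables eligible for adjustment (non-descendants of Ac, excluding Ac and Bu): {Hu, Nz, Sb, Sh}.
Backdoor paths from Ac to Bu:
  P1: Ac <- Sb -> Bu
  P2: Ac <- Hu -> Bu
The empty set is not sufficient: P1 (Ac <- Sb -> Bu) has no collider blocking it and no conditioned non-collider, so it is open.
Try {Hu, Sb}:
  P1: blocked at fork node Sb ∈ conditioning set.
  P2: blocked at fork node Hu ∈ conditioning set.
{Hu, Sb} contains no descendant of Ac and blocks every backdoor path.
Every element of {Hu, Sb} is needed (dropping Hu leaves P2 open; dropping Sb leaves P1 open), so no proper subset is valid.
Among all size-2 subsets of the eligible variables, only {Hu, Sb} blocks every backdoor path, so it is the unique smallest valid adjustment set.

{Hu, Sb}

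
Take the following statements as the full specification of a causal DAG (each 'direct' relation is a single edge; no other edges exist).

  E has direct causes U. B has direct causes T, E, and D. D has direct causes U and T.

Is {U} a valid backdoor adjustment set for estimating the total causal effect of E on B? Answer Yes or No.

Yes

Backdoor paths from E to B (paths whose first edge points into E):
  P1: E <- U -> D <- T -> B
  P2: E <- U -> D -> B
Condition 1 (no descendant of E in the set): holds — descendants of E are {B}; none are in {U}.
Condition 2 (every backdoor path blocked by {U}):
  P1: blocked at fork node U ∈ conditioning set.
  P2: blocked at fork node U ∈ conditioning set.
{U} satisfies the backdoor criterion.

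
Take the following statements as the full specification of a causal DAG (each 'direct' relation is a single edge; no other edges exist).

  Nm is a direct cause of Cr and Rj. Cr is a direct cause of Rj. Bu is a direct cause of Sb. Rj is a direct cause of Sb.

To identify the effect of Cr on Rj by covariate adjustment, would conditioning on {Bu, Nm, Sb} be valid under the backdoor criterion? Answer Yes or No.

Backdoor paths from Cr to Rj (paths whose first edge points into Cr):
  P1: Cr <- Nm -> Rj
Condition 1 (no descendant of Cr in the set): FAILS — Sb is a descendant of Cr.
Condition 2 (every backdoor path blocked by {Bu, Nm, Sb}):
  P1: blocked at fork node Nm ∈ conditioning set.
{Bu, Nm, Sb} does not satisfy the backdoor criterion.

No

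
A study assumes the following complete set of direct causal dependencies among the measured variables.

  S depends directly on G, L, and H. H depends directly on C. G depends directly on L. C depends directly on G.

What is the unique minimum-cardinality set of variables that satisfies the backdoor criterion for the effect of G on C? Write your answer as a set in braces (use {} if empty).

{}

Variables eligible for adjustment (non-descendants of G, excluding G and C): {L}.
Backdoor paths from G to C:
  P1: G <- L -> S <- H <- C
Each backdoor path contains an unconditioned collider, so every path is already blocked with the empty conditioning set:
  P1: blocked at collider S (neither it nor any descendant is in the conditioning set).
The empty set is therefore the unique smallest valid set.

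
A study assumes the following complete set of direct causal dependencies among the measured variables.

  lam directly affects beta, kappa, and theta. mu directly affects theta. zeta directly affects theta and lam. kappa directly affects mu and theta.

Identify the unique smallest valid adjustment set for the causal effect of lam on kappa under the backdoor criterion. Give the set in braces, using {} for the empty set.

Variables eligible for adjustment (non-descendants of lam, excluding lam and kappa): {zeta}.
Backdoor paths from lam to kappa:
  P1: lam <- zeta -> theta <- kappa
  P2: lam <- zeta -> theta <- mu <- kappa
Each backdoor path contains an unconditioned collider, so every path is already blocked with the empty conditioning set:
  P1: blocked at collider theta (neither it nor any descendant is in the conditioning set).
  P2: blocked at collider theta (neither it nor any descendant is in the conditioning set).
The empty set is therefore the unique smallest valid set.

{}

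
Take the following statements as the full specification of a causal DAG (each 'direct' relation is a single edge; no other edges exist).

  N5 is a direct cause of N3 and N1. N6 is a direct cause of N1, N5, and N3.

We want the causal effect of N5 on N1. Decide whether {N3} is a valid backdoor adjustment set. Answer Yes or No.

No

Backdoor paths from N5 to N1 (paths whose first edge points into N5):
  P1: N5 <- N6 -> N1
Condition 1 (no descendant of N5 in the set): FAILS — N3 is a descendant of N5.
Condition 2 (every backdoor path blocked by {N3}):
  P1: open — no interior node is in the conditioning set.
{N3} does not satisfy the backdoor criterion.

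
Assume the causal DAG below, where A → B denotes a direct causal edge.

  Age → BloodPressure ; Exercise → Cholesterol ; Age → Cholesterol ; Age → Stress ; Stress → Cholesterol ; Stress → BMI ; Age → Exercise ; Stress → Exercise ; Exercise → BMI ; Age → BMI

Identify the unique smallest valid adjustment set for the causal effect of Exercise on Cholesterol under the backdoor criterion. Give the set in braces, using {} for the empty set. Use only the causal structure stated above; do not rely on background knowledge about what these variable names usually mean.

Variables eligible for adjustment (non-descendants of Exercise, excluding Exercise and Cholesterol): {Age, BloodPressure, Stress}.
Backdoor paths from Exercise to Cholesterol:
  P1: Exercise <- Age -> Stress -> Cholesterol
  P2: Exercise <- Age -> BMI <- Stress -> Cholesterol
  P3: Exercise <- Age -> Cholesterol
  P4: Exercise <- Stress <- Age -> Cholesterol
  P5: Exercise <- Stress -> BMI <- Age -> Cholesterol
  P6: Exercise <- Stress -> Cholesterol
The empty set is not sufficient: P1 (Exercise <- Age -> Stress -> Cholesterol) has no collider blocking it and no conditioned non-collider, so it is open.
Try {Age, Stress}:
  P1: blocked at fork node Age ∈ conditioning set.
  P2: blocked at fork node Age ∈ conditioning set.
  P3: blocked at fork node Age ∈ conditioning set.
  P4: blocked at chain node Stress ∈ conditioning set.
  P5: blocked at fork node Stress ∈ conditioning set.
  P6: blocked at fork node Stress ∈ conditioning set.
{Age, Stress} contains no descendant of Exercise and blocks every backdoor path.
Every element of {Age, Stress} is needed (dropping Age leaves P3 open; dropping Stress leaves P6 open), so no proper subset is valid.
Among all size-2 subsets of the eligible variables, only {Age, Stress} blocks every backdoor path, so it is the unique smallest valid adjustment set.

{Age, Stress}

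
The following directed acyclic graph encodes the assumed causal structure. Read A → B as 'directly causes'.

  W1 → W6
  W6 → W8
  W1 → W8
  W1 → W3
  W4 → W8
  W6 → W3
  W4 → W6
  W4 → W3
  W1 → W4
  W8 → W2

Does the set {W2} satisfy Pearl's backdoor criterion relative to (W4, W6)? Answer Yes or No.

Backdoor paths from W4 to W6 (paths whose first edge points into W4):
  P1: W4 <- W1 -> W6
  P2: W4 <- W1 -> W3 <- W6
  P3: W4 <- W1 -> W8 <- W6
Condition 1 (no descendant of W4 in the set): FAILS — W2 is a descendant of W4.
Condition 2 (every backdoor path blocked by {W2}):
  P1: open — no interior node is in the conditioning set.
  P2: blocked at collider W3 (neither it nor any descendant is in the conditioning set).
  P3: open — collider(s) W8 are conditioned on (or have a conditioned descendant) and no non-collider on the path is in the set.
{W2} does not satisfy the backdoor criterion.

No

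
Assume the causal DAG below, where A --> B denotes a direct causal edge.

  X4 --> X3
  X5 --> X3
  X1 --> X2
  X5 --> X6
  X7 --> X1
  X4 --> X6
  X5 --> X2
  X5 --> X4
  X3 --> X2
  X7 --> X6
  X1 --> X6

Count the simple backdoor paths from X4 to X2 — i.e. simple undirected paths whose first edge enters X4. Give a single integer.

A backdoor path from X4 to X2 is any simple undirected path whose first edge points into X4 (i.e. leaves X4 via a parent).
Parents of X4: {X5}.
Enumerating:
  P1: X4 <- X5 -> X6 <- X7 -> X1 -> X2
  P2: X4 <- X5 -> X6 <- X1 -> X2
  P3: X4 <- X5 -> X3 -> X2
  P4: X4 <- X5 -> X2
That exhausts the simple backdoor paths. Count: 4.

4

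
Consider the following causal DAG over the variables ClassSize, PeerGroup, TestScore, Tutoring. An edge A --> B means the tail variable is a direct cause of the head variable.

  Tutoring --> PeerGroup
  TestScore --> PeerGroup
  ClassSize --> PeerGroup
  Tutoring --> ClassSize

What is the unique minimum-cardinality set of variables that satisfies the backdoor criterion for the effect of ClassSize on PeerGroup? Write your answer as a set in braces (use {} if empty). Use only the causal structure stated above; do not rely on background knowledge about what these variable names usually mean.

Variables eligible for adjustment (non-descendants of ClassSize, excluding ClassSize and PeerGroup): {TestScore, Tutoring}.
Backdoor paths from ClassSize to PeerGroup:
  P1: ClassSize <- Tutoring -> PeerGroup
The empty set is not sufficient: P1 (ClassSize <- Tutoring -> PeerGroup) has no collider blocking it and no conditioned non-collider, so it is open.
Try {Tutoring}:
  P1: blocked at fork node Tutoring ∈ conditioning set.
{Tutoring} contains no descendant of ClassSize and blocks every backdoor path.
No other singleton works — e.g. {TestScore} leaves P1 open — so {Tutoring} is the unique smallest valid adjustment set.

{Tutoring}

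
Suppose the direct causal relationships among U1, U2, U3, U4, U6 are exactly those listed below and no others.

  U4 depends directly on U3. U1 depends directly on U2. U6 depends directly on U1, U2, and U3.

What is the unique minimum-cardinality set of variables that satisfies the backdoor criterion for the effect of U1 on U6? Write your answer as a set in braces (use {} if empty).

Variables eligible for adjustment (non-descendants of U1, excluding U1 and U6): {U2, U3, U4}.
Backdoor paths from U1 to U6:
  P1: U1 <- U2 -> U6
The empty set is not sufficient: P1 (U1 <- U2 -> U6) has no collider blocking it and no conditioned non-collider, so it is open.
Try {U2}:
  P1: blocked at fork node U2 ∈ conditioning set.
{U2} contains no descendant of U1 and blocks every backdoor path.
No other singleton works — e.g. {U3} leaves P1 open — so {U2} is the unique smallest valid adjustment set.

{U2}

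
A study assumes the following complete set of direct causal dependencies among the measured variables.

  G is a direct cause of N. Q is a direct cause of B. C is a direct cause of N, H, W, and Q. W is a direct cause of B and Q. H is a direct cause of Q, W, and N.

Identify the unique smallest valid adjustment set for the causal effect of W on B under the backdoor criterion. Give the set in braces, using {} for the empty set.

Variables eligible for adjustment (non-descendants of W, excluding W and B): {C, G, H, N}.
Backdoor paths from W to B:
  P1: W <- C -> H -> Q -> B
  P2: W <- C -> N <- H -> Q -> B
  P3: W <- C -> Q -> B
  P4: W <- H <- C -> Q -> B
  P5: W <- H -> N <- C -> Q -> B
  P6: W <- H -> Q -> B
The empty set is not sufficient: P1 (W <- C -> H -> Q -> B) has no collider blocking it and no conditioned non-collider, so it is open.
Try {C, H}:
  P1: blocked at fork node C ∈ conditioning set.
  P2: blocked at fork node C ∈ conditioning set.
  P3: blocked at fork node C ∈ conditioning set.
  P4: blocked at chain node H ∈ conditioning set.
  P5: blocked at fork node H ∈ conditioning set.
  P6: blocked at fork node H ∈ conditioning set.
{C, H} contains no descendant of W and blocks every backdoor path.
Every element of {C, H} is needed (dropping C leaves P3 open; dropping H leaves P6 open), so no proper subset is valid.
Among all size-2 subsets of the eligible variables, only {C, H} blocks every backdoor path, so it is the unique smallest valid adjustment set.

{C, H}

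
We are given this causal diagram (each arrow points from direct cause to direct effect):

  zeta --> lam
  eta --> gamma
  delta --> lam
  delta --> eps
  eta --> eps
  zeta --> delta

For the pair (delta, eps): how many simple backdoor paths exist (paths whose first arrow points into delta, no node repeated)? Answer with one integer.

A backdoor path from delta to eps is any simple undirected path whose first edge points into delta (i.e. leaves delta via a parent).
Parents of delta: {zeta}.
No simple path from any parent of delta reaches eps without revisiting delta, so there are no backdoor paths.

0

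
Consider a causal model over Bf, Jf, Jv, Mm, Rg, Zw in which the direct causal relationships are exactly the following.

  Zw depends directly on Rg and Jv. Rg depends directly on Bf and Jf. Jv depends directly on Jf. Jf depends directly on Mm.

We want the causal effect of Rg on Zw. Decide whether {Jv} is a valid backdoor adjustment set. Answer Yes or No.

Backdoor paths from Rg to Zw (paths whose first edge points into Rg):
  P1: Rg <- Jf -> Jv -> Zw
Condition 1 (no descendant of Rg in the set): holds — descendants of Rg are {Zw}; none are in {Jv}.
Condition 2 (every backdoor path blocked by {Jv}):
  P1: blocked at chain node Jv ∈ conditioning set.
{Jv} satisfies the backdoor criterion.

Yes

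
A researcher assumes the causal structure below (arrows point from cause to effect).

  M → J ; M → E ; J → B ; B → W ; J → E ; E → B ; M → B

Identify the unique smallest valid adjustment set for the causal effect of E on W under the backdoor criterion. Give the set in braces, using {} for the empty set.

{J, M}

Variables eligible for adjustment (non-descendants of E, excluding E and W): {J, M}.
Backdoor paths from E to W:
  P1: E <- M -> J -> B -> W
  P2: E <- M -> B -> W
  P3: E <- J <- M -> B -> W
  P4: E <- J -> B -> W
The empty set is not sufficient: P1 (E <- M -> J -> B -> W) has no collider blocking it and no conditioned non-collider, so it is open.
Try {J, M}:
  P1: blocked at fork node M ∈ conditioning set.
  P2: blocked at fork node M ∈ conditioning set.
  P3: blocked at chain node J ∈ conditioning set.
  P4: blocked at fork node J ∈ conditioning set.
{J, M} contains no descendant of E and blocks every backdoor path.
Every element of {J, M} is needed (dropping J leaves P4 open; dropping M leaves P2 open), so no proper subset is valid.
Among all size-2 subsets of the eligible variables, only {J, M} blocks every backdoor path, so it is the unique smallest valid adjustment set.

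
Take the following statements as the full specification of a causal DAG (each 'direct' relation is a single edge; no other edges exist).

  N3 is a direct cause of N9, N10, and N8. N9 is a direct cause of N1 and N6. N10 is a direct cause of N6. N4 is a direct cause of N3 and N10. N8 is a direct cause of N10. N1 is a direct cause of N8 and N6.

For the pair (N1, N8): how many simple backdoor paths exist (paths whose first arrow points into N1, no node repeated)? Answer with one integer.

6

A backdoor path from N1 to N8 is any simple undirected path whose first edge points into N1 (i.e. leaves N1 via a parent).
Parents of N1: {N9}.
Enumerating:
  P1: N1 <- N9 <- N3 <- N4 -> N10 <- N8
  P2: N1 <- N9 <- N3 -> N8
  P3: N1 <- N9 <- N3 -> N10 <- N8
  P4: N1 <- N9 -> N6 <- N10 <- N4 -> N3 -> N8
  P5: N1 <- N9 -> N6 <- N10 <- N3 -> N8
  P6: N1 <- N9 -> N6 <- N10 <- N8
That exhausts the simple backdoor paths. Count: 6.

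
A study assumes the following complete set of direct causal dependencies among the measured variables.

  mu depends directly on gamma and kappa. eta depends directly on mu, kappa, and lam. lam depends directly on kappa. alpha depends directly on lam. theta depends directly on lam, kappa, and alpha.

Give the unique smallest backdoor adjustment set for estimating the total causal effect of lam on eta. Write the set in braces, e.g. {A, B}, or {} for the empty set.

Variables eligible for adjustment (non-descendants of lam, excluding lam and eta): {gamma, kappa, mu}.
Backdoor paths from lam to eta:
  P1: lam <- kappa -> mu -> eta
  P2: lam <- kappa -> eta
The empty set is not sufficient: P1 (lam <- kappa -> mu -> eta) has no collider blocking it and no conditioned non-collider, so it is open.
Try {kappa}:
  P1: blocked at fork node kappa ∈ conditioning set.
  P2: blocked at fork node kappa ∈ conditioning set.
{kappa} contains no descendant of lam and blocks every backdoor path.
No other singleton works — e.g. {gamma} leaves P1 open — so {kappa} is the unique smallest valid adjustment set.

{kappa}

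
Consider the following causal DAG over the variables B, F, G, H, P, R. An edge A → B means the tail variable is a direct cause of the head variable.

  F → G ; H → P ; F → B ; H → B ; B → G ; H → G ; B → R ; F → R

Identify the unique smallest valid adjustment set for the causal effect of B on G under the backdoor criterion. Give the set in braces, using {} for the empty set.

{F, H}

Variables eligible for adjustment (non-descendants of B, excluding B and G): {F, H, P}.
Backdoor paths from B to G:
  P1: B <- H -> G
  P2: B <- F -> G
The empty set is not sufficient: P1 (B <- H -> G) has no collider blocking it and no conditioned non-collider, so it is open.
Try {F, H}:
  P1: blocked at fork node H ∈ conditioning set.
  P2: blocked at fork node F ∈ conditioning set.
{F, H} contains no descendant of B and blocks every backdoor path.
Every element of {F, H} is needed (dropping F leaves P2 open; dropping H leaves P1 open), so no proper subset is valid.
Among all size-2 subsets of the eligible variables, only {F, H} blocks every backdoor path, so it is the unique smallest valid adjustment set.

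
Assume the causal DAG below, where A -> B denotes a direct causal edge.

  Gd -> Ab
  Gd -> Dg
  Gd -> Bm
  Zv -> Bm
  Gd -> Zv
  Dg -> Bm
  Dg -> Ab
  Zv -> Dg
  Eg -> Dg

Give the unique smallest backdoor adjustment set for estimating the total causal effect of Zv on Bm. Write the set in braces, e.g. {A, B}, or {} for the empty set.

{Gd}

Variables eligible for adjustment (non-descendants of Zv, excluding Zv and Bm): {Eg, Gd}.
Backdoor paths from Zv to Bm:
  P1: Zv <- Gd -> Dg -> Bm
  P2: Zv <- Gd -> Bm
  P3: Zv <- Gd -> Ab <- Dg -> Bm
The empty set is not sufficient: P1 (Zv <- Gd -> Dg -> Bm) has no collider blocking it and no conditioned non-collider, so it is open.
Try {Gd}:
  P1: blocked at fork node Gd ∈ conditioning set.
  P2: blocked at fork node Gd ∈ conditioning set.
  P3: blocked at fork node Gd ∈ conditioning set.
{Gd} contains no descendant of Zv and blocks every backdoor path.
No other singleton works — e.g. {Eg} leaves P1 open — so {Gd} is the unique smallest valid adjustment set.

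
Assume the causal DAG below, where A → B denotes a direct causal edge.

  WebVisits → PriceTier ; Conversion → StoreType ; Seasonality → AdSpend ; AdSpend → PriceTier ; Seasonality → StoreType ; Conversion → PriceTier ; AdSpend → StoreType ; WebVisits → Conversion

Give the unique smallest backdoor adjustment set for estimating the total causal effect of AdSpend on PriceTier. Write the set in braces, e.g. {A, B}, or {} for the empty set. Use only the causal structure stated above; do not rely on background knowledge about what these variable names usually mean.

Variables eligible for adjustment (non-descendants of AdSpend, excluding AdSpend and PriceTier): {Conversion, Seasonality, WebVisits}.
Backdoor paths from AdSpend to PriceTier:
  P1: AdSpend <- Seasonality -> StoreType <- Conversion <- WebVisits -> PriceTier
  P2: AdSpend <- Seasonality -> StoreType <- Conversion -> PriceTier
Each backdoor path contains an unconditioned collider, so every path is already blocked with the empty conditioning set:
  P1: blocked at collider StoreType (neither it nor any descendant is in the conditioning set).
  P2: blocked at collider StoreType (neither it nor any descendant is in the conditioning set).
The empty set is therefore the unique smallest valid set.

{}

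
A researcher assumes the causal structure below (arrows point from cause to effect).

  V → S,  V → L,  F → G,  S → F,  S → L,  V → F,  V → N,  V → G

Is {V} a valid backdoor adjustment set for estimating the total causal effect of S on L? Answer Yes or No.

Backdoor paths from S to L (paths whose first edge points into S):
  P1: S <- V -> L
Condition 1 (no descendant of S in the set): holds — descendants of S are {F, G, L}; none are in {V}.
Condition 2 (every backdoor path blocked by {V}):
  P1: blocked at fork node V ∈ conditioning set.
{V} satisfies the backdoor criterion.

Yes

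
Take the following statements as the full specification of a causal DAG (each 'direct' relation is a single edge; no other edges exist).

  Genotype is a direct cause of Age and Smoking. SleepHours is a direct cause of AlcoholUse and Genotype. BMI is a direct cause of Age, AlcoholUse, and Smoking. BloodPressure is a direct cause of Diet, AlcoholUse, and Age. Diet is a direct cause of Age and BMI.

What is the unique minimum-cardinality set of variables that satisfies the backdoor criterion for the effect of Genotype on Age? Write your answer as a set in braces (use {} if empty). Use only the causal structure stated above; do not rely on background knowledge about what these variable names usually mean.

{}

Variables eligible for adjustment (non-descendants of Genotype, excluding Genotype and Age): {AlcoholUse, BMI, BloodPressure, Diet, SleepHours}.
Backdoor paths from Genotype to Age:
  P1: Genotype <- SleepHours -> AlcoholUse <- BloodPressure -> Diet -> BMI -> Age
  P2: Genotype <- SleepHours -> AlcoholUse <- BloodPressure -> Diet -> Age
  P3: Genotype <- SleepHours -> AlcoholUse <- BloodPressure -> Age
  P4: Genotype <- SleepHours -> AlcoholUse <- BMI <- Diet <- BloodPressure -> Age
  P5: Genotype <- SleepHours -> AlcoholUse <- BMI <- Diet -> Age
  P6: Genotype <- SleepHours -> AlcoholUse <- BMI -> Age
Each backdoor path contains an unconditioned collider, so every path is already blocked with the empty conditioning set:
  P1: blocked at collider AlcoholUse (neither it nor any descendant is in the conditioning set).
  P2: blocked at collider AlcoholUse (neither it nor any descendant is in the conditioning set).
  P3: blocked at collider AlcoholUse (neither it nor any descendant is in the conditioning set).
  P4: blocked at collider AlcoholUse (neither it nor any descendant is in the conditioning set).
  P5: blocked at collider AlcoholUse (neither it nor any descendant is in the conditioning set).
  P6: blocked at collider AlcoholUse (neither it nor any descendant is in the conditioning set).
The empty set is therefore the unique smallest valid set.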